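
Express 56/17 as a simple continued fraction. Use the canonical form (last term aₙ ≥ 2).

56 = 3*17 + 5
17 = 3*5 + 2
5 = 2*2 + 1
2 = 2*1 + 0  (stop)
So 56/17 = [3; 3, 2, 2].

[3; 3, 2, 2]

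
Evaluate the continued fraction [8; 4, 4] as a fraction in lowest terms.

140/17

Fold from the inside: start with 4/1.
  4 + 1/4 = 17/4
  8 + 4/17 = 140/17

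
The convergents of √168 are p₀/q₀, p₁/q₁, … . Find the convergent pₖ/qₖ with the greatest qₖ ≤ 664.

8412/649

√168 = [12; 1, 24, …] (period length 2).
Convergents:
  p_0/q_0 = 12/1
  p_1/q_1 = 13/1
  p_2/q_2 = 324/25
  p_3/q_3 = 337/26
  p_4/q_4 = 8412/649
  p_5/q_5 = 8749/675
q_4 = 649 ≤ 664 < 675 = q_5, so the answer is 8412/649.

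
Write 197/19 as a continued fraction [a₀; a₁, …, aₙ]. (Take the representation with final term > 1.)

197 = 10×19 + 7
19 = 2×7 + 5
7 = 1×5 + 2
5 = 2×2 + 1
2 = 2×1 + 0  (stop)
So 197/19 = [10; 2, 1, 2, 2].

[10; 2, 1, 2, 2]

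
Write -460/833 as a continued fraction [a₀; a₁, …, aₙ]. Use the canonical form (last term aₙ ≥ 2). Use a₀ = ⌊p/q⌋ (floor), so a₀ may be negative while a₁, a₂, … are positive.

-460 = -1×833 + 373
833 = 2×373 + 87
373 = 4×87 + 25
87 = 3×25 + 12
25 = 2×12 + 1
12 = 12×1 + 0  (stop)
So -460/833 = [-1; 2, 4, 3, 2, 12].

[-1; 2, 4, 3, 2, 12]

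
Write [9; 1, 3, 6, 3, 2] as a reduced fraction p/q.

1786/183

Fold from the inside: start with 2/1.
  3 + 1/2 = 7/2
  6 + 2/7 = 44/7
  3 + 7/44 = 139/44
  1 + 44/139 = 183/139
  9 + 139/183 = 1786/183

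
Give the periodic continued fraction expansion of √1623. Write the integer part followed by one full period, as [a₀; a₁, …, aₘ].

a₀ = ⌊√1623⌋ = 40.

[40; 3, 2, 26, 2, 3, 80]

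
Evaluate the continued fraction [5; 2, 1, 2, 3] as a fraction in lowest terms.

145/27

Fold from the inside: start with 3/1.
  2 + 1/3 = 7/3
  1 + 3/7 = 10/7
  2 + 7/10 = 27/10
  5 + 10/27 = 145/27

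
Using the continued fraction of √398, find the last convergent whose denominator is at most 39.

√398 = [19; 1, 18, 1, 38, …] (period length 4).
Convergents:
  p_0/q_0 = 19/1
  p_1/q_1 = 20/1
  p_2/q_2 = 379/19
  p_3/q_3 = 399/20
  p_4/q_4 = 15541/779
q_3 = 20 ≤ 39 < 779 = q_4, so the answer is 399/20.

399/20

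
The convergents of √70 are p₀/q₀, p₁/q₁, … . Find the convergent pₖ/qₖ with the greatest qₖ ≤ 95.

√70 = [8; 2, 1, 2, 1, 2, 16, …] (period length 6).
Convergents:
  p_0/q_0 = 8/1
  p_1/q_1 = 17/2
  p_2/q_2 = 25/3
  p_3/q_3 = 67/8
  p_4/q_4 = 92/11
  p_5/q_5 = 251/30
  p_6/q_6 = 4108/491
q_5 = 30 ≤ 95 < 491 = q_6, so the answer is 251/30.

251/30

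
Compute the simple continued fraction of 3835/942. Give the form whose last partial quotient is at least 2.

[4; 14, 16, 1, 3]

3835 = 4·942 + 67
942 = 14·67 + 4
67 = 16·4 + 3
4 = 1·3 + 1
3 = 3·1 + 0  (stop)
So 3835/942 = [4; 14, 16, 1, 3].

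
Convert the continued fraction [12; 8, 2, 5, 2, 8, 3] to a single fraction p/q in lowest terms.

Using pₖ = aₖpₖ₋₁ + pₖ₋₂ and qₖ = aₖqₖ₋₁ + qₖ₋₂:
  k=0: a=12, p=12, q=1
  k=1: a=8, p=97, q=8
  k=2: a=2, p=206, q=17
  k=3: a=5, p=1127, q=93
  k=4: a=2, p=2460, q=203
  k=5: a=8, p=20807, q=1717
  k=6: a=3, p=64881, q=5354

64881/5354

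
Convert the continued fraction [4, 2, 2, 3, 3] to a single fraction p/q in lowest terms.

247/56

Using pₖ = aₖpₖ₋₁ + pₖ₋₂ and qₖ = aₖqₖ₋₁ + qₖ₋₂:
  k=0: a=4, p=4, q=1
  k=1: a=2, p=9, q=2
  k=2: a=2, p=22, q=5
  k=3: a=3, p=75, q=17
  k=4: a=3, p=247, q=56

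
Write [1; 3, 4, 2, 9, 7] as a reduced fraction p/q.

2551/1947

Fold from the inside: start with 7/1.
  9 + 1/7 = 64/7
  2 + 7/64 = 135/64
  4 + 64/135 = 604/135
  3 + 135/604 = 1947/604
  1 + 604/1947 = 2551/1947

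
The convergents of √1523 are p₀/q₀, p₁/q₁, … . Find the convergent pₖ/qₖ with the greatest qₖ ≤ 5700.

118755/3043

√1523 = [39; 39, 78, …] (period length 2).
Convergents:
  p_0/q_0 = 39/1
  p_1/q_1 = 1522/39
  p_2/q_2 = 118755/3043
  p_3/q_3 = 4632967/118716
q_2 = 3043 ≤ 5700 < 118716 = q_3, so the answer is 118755/3043.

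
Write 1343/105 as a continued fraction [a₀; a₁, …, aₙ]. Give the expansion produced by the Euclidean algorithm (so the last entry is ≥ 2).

1343 = 12*105 + 83
105 = 1*83 + 22
83 = 3*22 + 17
22 = 1*17 + 5
17 = 3*5 + 2
5 = 2*2 + 1
2 = 2*1 + 0  (stop)
So 1343/105 = [12; 1, 3, 1, 3, 2, 2].

[12; 1, 3, 1, 3, 2, 2]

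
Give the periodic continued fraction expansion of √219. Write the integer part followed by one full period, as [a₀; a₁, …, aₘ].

a₀ = ⌊√219⌋ = 14.
With m₀=0, d₀=1 and mₖ₊₁ = dₖaₖ − mₖ, dₖ₊₁ = (n − mₖ₊₁²)/dₖ, aₖ₊₁ = ⌊(a₀+mₖ₊₁)/dₖ₊₁⌋:
  k=1: m=14, d=23, a=1
  k=2: m=9, d=6, a=3
  k=3: m=9, d=23, a=1
  k=4: m=14, d=1, a=28
d=1 and a=2a₀=28 at k=4, so the next step gives (m, d) = (14, 23) again — its k=1 value — and the period has length 4.

[14; 1, 3, 1, 28]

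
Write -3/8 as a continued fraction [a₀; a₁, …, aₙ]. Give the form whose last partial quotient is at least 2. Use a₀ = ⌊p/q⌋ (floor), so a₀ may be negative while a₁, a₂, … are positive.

[-1; 1, 1, 1, 2]

-3 = -1·8 + 5
8 = 1·5 + 3
5 = 1·3 + 2
3 = 1·2 + 1
2 = 2·1 + 0  (stop)
So -3/8 = [-1; 1, 1, 1, 2].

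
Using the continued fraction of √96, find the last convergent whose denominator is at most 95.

√96 = [9; 1, 3, 1, 18, …] (period length 4).
Convergents:
  p_0/q_0 = 9/1
  p_1/q_1 = 10/1
  p_2/q_2 = 39/4
  p_3/q_3 = 49/5
  p_4/q_4 = 921/94
  p_5/q_5 = 970/99
q_4 = 94 ≤ 95 < 99 = q_5, so the answer is 921/94.

921/94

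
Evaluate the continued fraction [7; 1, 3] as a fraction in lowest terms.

31/4

Using pₖ = aₖpₖ₋₁ + pₖ₋₂ and qₖ = aₖqₖ₋₁ + qₖ₋₂:
  k=0: a=7, p=7, q=1
  k=1: a=1, p=8, q=1
  k=2: a=3, p=31, q=4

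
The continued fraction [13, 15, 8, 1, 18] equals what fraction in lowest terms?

Using pₖ = aₖpₖ₋₁ + pₖ₋₂ and qₖ = aₖqₖ₋₁ + qₖ₋₂:
  k=0: a=13, p=13, q=1
  k=1: a=15, p=196, q=15
  k=2: a=8, p=1581, q=121
  k=3: a=1, p=1777, q=136
  k=4: a=18, p=33567, q=2569

33567/2569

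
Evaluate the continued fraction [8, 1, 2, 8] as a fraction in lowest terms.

217/25

Using pₖ = aₖpₖ₋₁ + pₖ₋₂ and qₖ = aₖqₖ₋₁ + qₖ₋₂:
  k=0: a=8, p=8, q=1
  k=1: a=1, p=9, q=1
  k=2: a=2, p=26, q=3
  k=3: a=8, p=217, q=25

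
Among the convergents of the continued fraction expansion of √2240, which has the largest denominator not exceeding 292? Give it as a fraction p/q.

10081/213

√2240 = [47; 3, 23, 3, 94, …] (period length 4).
Convergents:
  p_0/q_0 = 47/1
  p_1/q_1 = 142/3
  p_2/q_2 = 3313/70
  p_3/q_3 = 10081/213
  p_4/q_4 = 950927/20092
q_3 = 213 ≤ 292 < 20092 = q_4, so the answer is 10081/213.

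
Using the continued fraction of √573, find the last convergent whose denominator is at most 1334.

√573 = [23; 1, 14, 1, 46, …] (period length 4).
Convergents:
  p_0/q_0 = 23/1
  p_1/q_1 = 24/1
  p_2/q_2 = 359/15
  p_3/q_3 = 383/16
  p_4/q_4 = 17977/751
  p_5/q_5 = 18360/767
  p_6/q_6 = 275017/11489
q_5 = 767 ≤ 1334 < 11489 = q_6, so the answer is 18360/767.

18360/767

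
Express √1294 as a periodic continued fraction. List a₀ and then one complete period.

[35; 1, 34, 1, 70]

a₀ = ⌊√1294⌋ = 35.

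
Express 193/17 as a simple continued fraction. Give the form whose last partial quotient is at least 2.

193 = 11*17 + 6
17 = 2*6 + 5
6 = 1*5 + 1
5 = 5*1 + 0  (stop)
So 193/17 = [11; 2, 1, 5].

[11; 2, 1, 5]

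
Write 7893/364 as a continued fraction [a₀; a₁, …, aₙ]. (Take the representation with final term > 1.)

[21; 1, 2, 6, 19]

7893 = 21×364 + 249
364 = 1×249 + 115
249 = 2×115 + 19
115 = 6×19 + 1
19 = 19×1 + 0  (stop)
So 7893/364 = [21; 1, 2, 6, 19].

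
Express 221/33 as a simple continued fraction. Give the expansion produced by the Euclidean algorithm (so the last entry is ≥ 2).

[6; 1, 2, 3, 3]

221 = 6×33 + 23
33 = 1×23 + 10
23 = 2×10 + 3
10 = 3×3 + 1
3 = 3×1 + 0  (stop)
So 221/33 = [6; 1, 2, 3, 3].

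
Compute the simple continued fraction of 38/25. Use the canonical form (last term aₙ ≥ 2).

38 = 1*25 + 13
25 = 1*13 + 12
13 = 1*12 + 1
12 = 12*1 + 0  (stop)
So 38/25 = [1; 1, 1, 12].

[1; 1, 1, 12]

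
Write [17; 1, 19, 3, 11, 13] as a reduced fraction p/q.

162347/9044

Fold from the inside: start with 13/1.
  11 + 1/13 = 144/13
  3 + 13/144 = 445/144
  19 + 144/445 = 8599/445
  1 + 445/8599 = 9044/8599
  17 + 8599/9044 = 162347/9044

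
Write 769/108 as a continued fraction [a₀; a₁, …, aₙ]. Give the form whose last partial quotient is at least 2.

769 = 7×108 + 13
108 = 8×13 + 4
13 = 3×4 + 1
4 = 4×1 + 0  (stop)
So 769/108 = [7; 8, 3, 4].

[7; 8, 3, 4]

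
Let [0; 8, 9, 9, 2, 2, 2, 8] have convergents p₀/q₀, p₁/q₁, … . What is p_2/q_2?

9/73

Using pₖ = aₖpₖ₋₁ + pₖ₋₂, qₖ = aₖqₖ₋₁ + qₖ₋₂ (with p₋₁=1, p₋₂=0, q₋₁=0, q₋₂=1):
  k=0: a=0, p=0, q=1
  k=1: a=8, p=1, q=8
  k=2: a=9, p=9, q=73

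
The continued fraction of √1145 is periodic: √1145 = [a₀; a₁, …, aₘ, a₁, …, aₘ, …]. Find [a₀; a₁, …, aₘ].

a₀ = ⌊√1145⌋ = 33.
With m₀=0, d₀=1 and mₖ₊₁ = dₖaₖ − mₖ, dₖ₊₁ = (n − mₖ₊₁²)/dₖ, aₖ₊₁ = ⌊(a₀+mₖ₊₁)/dₖ₊₁⌋:
  k=1: m=33, d=56, a=1
  k=2: m=23, d=11, a=5
  k=3: m=32, d=11, a=5
  k=4: m=23, d=56, a=1
  k=5: m=33, d=1, a=66
d=1 and a=2a₀=66 at k=5, so the next step gives (m, d) = (33, 56) again — its k=1 value — and the period has length 5.

[33; 1, 5, 5, 1, 66]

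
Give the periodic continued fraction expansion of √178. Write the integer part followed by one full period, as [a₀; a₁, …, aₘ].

[13; 2, 1, 12, 1, 2, 26]

a₀ = ⌊√178⌋ = 13.
With m₀=0, d₀=1 and mₖ₊₁ = dₖaₖ − mₖ, dₖ₊₁ = (n − mₖ₊₁²)/dₖ, aₖ₊₁ = ⌊(a₀+mₖ₊₁)/dₖ₊₁⌋:
  k=1: m=13, d=9, a=2
  k=2: m=5, d=17, a=1
  k=3: m=12, d=2, a=12
  k=4: m=12, d=17, a=1
  k=5: m=5, d=9, a=2
  k=6: m=13, d=1, a=26
d=1 and a=2a₀=26 at k=6, so the next step gives (m, d) = (13, 9) again — its k=1 value — and the period has length 6.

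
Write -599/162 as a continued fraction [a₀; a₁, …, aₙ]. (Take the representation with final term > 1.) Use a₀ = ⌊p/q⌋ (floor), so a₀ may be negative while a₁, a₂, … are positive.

-599 = -4×162 + 49
162 = 3×49 + 15
49 = 3×15 + 4
15 = 3×4 + 3
4 = 1×3 + 1
3 = 3×1 + 0  (stop)
So -599/162 = [-4; 3, 3, 3, 1, 3].

[-4; 3, 3, 3, 1, 3]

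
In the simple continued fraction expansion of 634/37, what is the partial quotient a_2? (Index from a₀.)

2

634 = 17·37 + 5   →  a_0 = 17
37 = 7·5 + 2   →  a_1 = 7
5 = 2·2 + 1   →  a_2 = 2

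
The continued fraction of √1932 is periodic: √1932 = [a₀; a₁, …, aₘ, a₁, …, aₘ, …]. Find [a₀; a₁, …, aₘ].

a₀ = ⌊√1932⌋ = 43.
With m₀=0, d₀=1 and mₖ₊₁ = dₖaₖ − mₖ, dₖ₊₁ = (n − mₖ₊₁²)/dₖ, aₖ₊₁ = ⌊(a₀+mₖ₊₁)/dₖ₊₁⌋:
  k=1: m=43, d=83, a=1
  k=2: m=40, d=4, a=20
  k=3: m=40, d=83, a=1
  k=4: m=43, d=1, a=86
d=1 and a=2a₀=86 at k=4, so the next step gives (m, d) = (43, 83) again — its k=1 value — and the period has length 4.

[43; 1, 20, 1, 86]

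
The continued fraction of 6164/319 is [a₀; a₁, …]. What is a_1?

3

6164 = 19·319 + 103   →  a_0 = 19
319 = 3·103 + 10   →  a_1 = 3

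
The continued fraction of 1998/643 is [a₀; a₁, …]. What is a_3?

7

1998 = 3·643 + 69   →  a_0 = 3
643 = 9·69 + 22   →  a_1 = 9
69 = 3·22 + 3   →  a_2 = 3
22 = 7·3 + 1   →  a_3 = 7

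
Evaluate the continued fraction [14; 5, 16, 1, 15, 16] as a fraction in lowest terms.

Using pₖ = aₖpₖ₋₁ + pₖ₋₂ and qₖ = aₖqₖ₋₁ + qₖ₋₂:
  k=0: a=14, p=14, q=1
  k=1: a=5, p=71, q=5
  k=2: a=16, p=1150, q=81
  k=3: a=1, p=1221, q=86
  k=4: a=15, p=19465, q=1371
  k=5: a=16, p=312661, q=22022

312661/22022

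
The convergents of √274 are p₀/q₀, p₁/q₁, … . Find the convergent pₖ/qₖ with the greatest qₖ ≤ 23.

√274 = [16; 1, 1, 4, 4, 1, 1, 32, …] (period length 7).
Convergents:
  p_0/q_0 = 16/1
  p_1/q_1 = 17/1
  p_2/q_2 = 33/2
  p_3/q_3 = 149/9
  p_4/q_4 = 629/38
q_3 = 9 ≤ 23 < 38 = q_4, so the answer is 149/9.

149/9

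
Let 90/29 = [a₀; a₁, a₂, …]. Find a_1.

9

90 = 3·29 + 3   →  a_0 = 3
29 = 9·3 + 2   →  a_1 = 9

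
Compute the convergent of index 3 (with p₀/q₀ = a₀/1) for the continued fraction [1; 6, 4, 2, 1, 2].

65/56

Using pₖ = aₖpₖ₋₁ + pₖ₋₂, qₖ = aₖqₖ₋₁ + qₖ₋₂ (with p₋₁=1, p₋₂=0, q₋₁=0, q₋₂=1):
  k=0: a=1, p=1, q=1
  k=1: a=6, p=7, q=6
  k=2: a=4, p=29, q=25
  k=3: a=2, p=65, q=56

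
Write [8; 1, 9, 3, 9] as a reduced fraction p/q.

Using pₖ = aₖpₖ₋₁ + pₖ₋₂ and qₖ = aₖqₖ₋₁ + qₖ₋₂:
  k=0: a=8, p=8, q=1
  k=1: a=1, p=9, q=1
  k=2: a=9, p=89, q=10
  k=3: a=3, p=276, q=31
  k=4: a=9, p=2573, q=289

2573/289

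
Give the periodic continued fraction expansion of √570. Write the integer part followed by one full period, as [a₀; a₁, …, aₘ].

a₀ = ⌊√570⌋ = 23.
With m₀=0, d₀=1 and mₖ₊₁ = dₖaₖ − mₖ, dₖ₊₁ = (n − mₖ₊₁²)/dₖ, aₖ₊₁ = ⌊(a₀+mₖ₊₁)/dₖ₊₁⌋:
  k=1: m=23, d=41, a=1
  k=2: m=18, d=6, a=6
  k=3: m=18, d=41, a=1
  k=4: m=23, d=1, a=46
d=1 and a=2a₀=46 at k=4, so the next step gives (m, d) = (23, 41) again — its k=1 value — and the period has length 4.

[23; 1, 6, 1, 46]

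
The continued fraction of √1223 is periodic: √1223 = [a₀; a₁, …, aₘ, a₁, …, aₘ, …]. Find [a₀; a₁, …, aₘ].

[34; 1, 33, 1, 68]

a₀ = ⌊√1223⌋ = 34.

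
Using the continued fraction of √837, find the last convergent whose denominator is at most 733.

√837 = [28; 1, 13, 2, 13, 1, 56, …] (period length 6).
Convergents:
  p_0/q_0 = 28/1
  p_1/q_1 = 29/1
  p_2/q_2 = 405/14
  p_3/q_3 = 839/29
  p_4/q_4 = 11312/391
  p_5/q_5 = 12151/420
  p_6/q_6 = 691768/23911
q_5 = 420 ≤ 733 < 23911 = q_6, so the answer is 12151/420.

12151/420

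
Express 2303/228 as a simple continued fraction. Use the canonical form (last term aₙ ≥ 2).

[10; 9, 1, 10, 2]

2303 = 10*228 + 23
228 = 9*23 + 21
23 = 1*21 + 2
21 = 10*2 + 1
2 = 2*1 + 0  (stop)
So 2303/228 = [10; 9, 1, 10, 2].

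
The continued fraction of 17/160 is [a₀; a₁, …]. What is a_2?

17 = 0·160 + 17   →  a_0 = 0
160 = 9·17 + 7   →  a_1 = 9
17 = 2·7 + 3   →  a_2 = 2

2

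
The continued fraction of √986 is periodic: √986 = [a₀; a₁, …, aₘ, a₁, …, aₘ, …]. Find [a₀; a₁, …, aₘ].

a₀ = ⌊√986⌋ = 31.
With m₀=0, d₀=1 and mₖ₊₁ = dₖaₖ − mₖ, dₖ₊₁ = (n − mₖ₊₁²)/dₖ, aₖ₊₁ = ⌊(a₀+mₖ₊₁)/dₖ₊₁⌋:
  k=1: m=31, d=25, a=2
  k=2: m=19, d=25, a=2
  k=3: m=31, d=1, a=62
d=1 and a=2a₀=62 at k=3, so the next step gives (m, d) = (31, 25) again — its k=1 value — and the period has length 3.

[31; 2, 2, 62]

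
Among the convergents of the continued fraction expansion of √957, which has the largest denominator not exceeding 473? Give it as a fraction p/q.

√957 = [30; 1, 14, 2, 14, 1, 60, …] (period length 6).
Convergents:
  p_0/q_0 = 30/1
  p_1/q_1 = 31/1
  p_2/q_2 = 464/15
  p_3/q_3 = 959/31
  p_4/q_4 = 13890/449
  p_5/q_5 = 14849/480
q_4 = 449 ≤ 473 < 480 = q_5, so the answer is 13890/449.

13890/449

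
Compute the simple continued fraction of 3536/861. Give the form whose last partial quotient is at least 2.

3536 = 4*861 + 92
861 = 9*92 + 33
92 = 2*33 + 26
33 = 1*26 + 7
26 = 3*7 + 5
7 = 1*5 + 2
5 = 2*2 + 1
2 = 2*1 + 0  (stop)
So 3536/861 = [4; 9, 2, 1, 3, 1, 2, 2].

[4; 9, 2, 1, 3, 1, 2, 2]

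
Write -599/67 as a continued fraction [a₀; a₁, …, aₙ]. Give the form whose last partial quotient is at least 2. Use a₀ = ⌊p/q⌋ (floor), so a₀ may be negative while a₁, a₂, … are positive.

-599 = -9·67 + 4
67 = 16·4 + 3
4 = 1·3 + 1
3 = 3·1 + 0  (stop)
So -599/67 = [-9; 16, 1, 3].

[-9; 16, 1, 3]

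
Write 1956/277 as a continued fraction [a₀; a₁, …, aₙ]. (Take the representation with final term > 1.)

1956 = 7*277 + 17
277 = 16*17 + 5
17 = 3*5 + 2
5 = 2*2 + 1
2 = 2*1 + 0  (stop)
So 1956/277 = [7; 16, 3, 2, 2].

[7; 16, 3, 2, 2]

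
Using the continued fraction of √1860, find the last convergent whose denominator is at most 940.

15871/368

√1860 = [43; 7, 1, 4, 1, 7, 86, …] (period length 6).
Convergents:
  p_0/q_0 = 43/1
  p_1/q_1 = 302/7
  p_2/q_2 = 345/8
  p_3/q_3 = 1682/39
  p_4/q_4 = 2027/47
  p_5/q_5 = 15871/368
  p_6/q_6 = 1366933/31695
q_5 = 368 ≤ 940 < 31695 = q_6, so the answer is 15871/368.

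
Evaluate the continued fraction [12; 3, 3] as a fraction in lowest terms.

123/10

Using pₖ = aₖpₖ₋₁ + pₖ₋₂ and qₖ = aₖqₖ₋₁ + qₖ₋₂:
  k=0: a=12, p=12, q=1
  k=1: a=3, p=37, q=3
  k=2: a=3, p=123, q=10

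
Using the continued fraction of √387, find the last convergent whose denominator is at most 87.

1141/58

√387 = [19; 1, 2, 19, 2, 1, 38, …] (period length 6).
Convergents:
  p_0/q_0 = 19/1
  p_1/q_1 = 20/1
  p_2/q_2 = 59/3
  p_3/q_3 = 1141/58
  p_4/q_4 = 2341/119
q_3 = 58 ≤ 87 < 119 = q_4, so the answer is 1141/58.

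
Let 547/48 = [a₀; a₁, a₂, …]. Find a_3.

1

547 = 11·48 + 19   →  a_0 = 11
48 = 2·19 + 10   →  a_1 = 2
19 = 1·10 + 9   →  a_2 = 1
10 = 1·9 + 1   →  a_3 = 1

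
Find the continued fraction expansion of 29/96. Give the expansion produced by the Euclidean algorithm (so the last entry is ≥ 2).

[0; 3, 3, 4, 2]

29 = 0*96 + 29
96 = 3*29 + 9
29 = 3*9 + 2
9 = 4*2 + 1
2 = 2*1 + 0  (stop)
So 29/96 = [0; 3, 3, 4, 2].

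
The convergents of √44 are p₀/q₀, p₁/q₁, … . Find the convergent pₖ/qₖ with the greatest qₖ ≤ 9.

√44 = [6; 1, 1, 1, 2, 1, 1, 1, 12, …] (period length 8).
Convergents:
  p_0/q_0 = 6/1
  p_1/q_1 = 7/1
  p_2/q_2 = 13/2
  p_3/q_3 = 20/3
  p_4/q_4 = 53/8
  p_5/q_5 = 73/11
q_4 = 8 ≤ 9 < 11 = q_5, so the answer is 53/8.

53/8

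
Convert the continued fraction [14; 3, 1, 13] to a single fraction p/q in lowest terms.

784/55

Using pₖ = aₖpₖ₋₁ + pₖ₋₂ and qₖ = aₖqₖ₋₁ + qₖ₋₂:
  k=0: a=14, p=14, q=1
  k=1: a=3, p=43, q=3
  k=2: a=1, p=57, q=4
  k=3: a=13, p=784, q=55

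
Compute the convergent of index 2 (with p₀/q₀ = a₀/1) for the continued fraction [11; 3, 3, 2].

Using pₖ = aₖpₖ₋₁ + pₖ₋₂, qₖ = aₖqₖ₋₁ + qₖ₋₂ (with p₋₁=1, p₋₂=0, q₋₁=0, q₋₂=1):
  k=0: a=11, p=11, q=1
  k=1: a=3, p=34, q=3
  k=2: a=3, p=113, q=10

113/10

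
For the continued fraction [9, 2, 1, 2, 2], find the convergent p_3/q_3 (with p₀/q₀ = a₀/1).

Using pₖ = aₖpₖ₋₁ + pₖ₋₂, qₖ = aₖqₖ₋₁ + qₖ₋₂ (with p₋₁=1, p₋₂=0, q₋₁=0, q₋₂=1):
  k=0: a=9, p=9, q=1
  k=1: a=2, p=19, q=2
  k=2: a=1, p=28, q=3
  k=3: a=2, p=75, q=8

75/8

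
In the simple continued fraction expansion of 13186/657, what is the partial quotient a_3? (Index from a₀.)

1

13186 = 20·657 + 46   →  a_0 = 20
657 = 14·46 + 13   →  a_1 = 14
46 = 3·13 + 7   →  a_2 = 3
13 = 1·7 + 6   →  a_3 = 1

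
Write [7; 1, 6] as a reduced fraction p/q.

Fold from the inside: start with 6/1.
  1 + 1/6 = 7/6
  7 + 6/7 = 55/7

55/7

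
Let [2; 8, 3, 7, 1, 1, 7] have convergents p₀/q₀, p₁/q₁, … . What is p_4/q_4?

441/208

Using pₖ = aₖpₖ₋₁ + pₖ₋₂, qₖ = aₖqₖ₋₁ + qₖ₋₂ (with p₋₁=1, p₋₂=0, q₋₁=0, q₋₂=1):
  k=0: a=2, p=2, q=1
  k=1: a=8, p=17, q=8
  k=2: a=3, p=53, q=25
  k=3: a=7, p=388, q=183
  k=4: a=1, p=441, q=208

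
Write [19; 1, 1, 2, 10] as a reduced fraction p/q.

1019/52

Using pₖ = aₖpₖ₋₁ + pₖ₋₂ and qₖ = aₖqₖ₋₁ + qₖ₋₂:
  k=0: a=19, p=19, q=1
  k=1: a=1, p=20, q=1
  k=2: a=1, p=39, q=2
  k=3: a=2, p=98, q=5
  k=4: a=10, p=1019, q=52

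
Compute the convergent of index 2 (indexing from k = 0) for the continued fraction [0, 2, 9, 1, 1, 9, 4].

9/19

Using pₖ = aₖpₖ₋₁ + pₖ₋₂, qₖ = aₖqₖ₋₁ + qₖ₋₂ (with p₋₁=1, p₋₂=0, q₋₁=0, q₋₂=1):
  k=0: a=0, p=0, q=1
  k=1: a=2, p=1, q=2
  k=2: a=9, p=9, q=19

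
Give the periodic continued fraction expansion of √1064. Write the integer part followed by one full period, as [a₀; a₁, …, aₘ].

[32; 1, 1, 1, 1, 1, 1, 1, 64]

a₀ = ⌊√1064⌋ = 32.
With m₀=0, d₀=1 and mₖ₊₁ = dₖaₖ − mₖ, dₖ₊₁ = (n − mₖ₊₁²)/dₖ, aₖ₊₁ = ⌊(a₀+mₖ₊₁)/dₖ₊₁⌋:
  k=1: m=32, d=40, a=1
  k=2: m=8, d=25, a=1
  k=3: m=17, d=31, a=1
  k=4: m=14, d=28, a=1
  k=5: m=14, d=31, a=1
  k=6: m=17, d=25, a=1
  k=7: m=8, d=40, a=1
  k=8: m=32, d=1, a=64
d=1 and a=2a₀=64 at k=8, so the next step gives (m, d) = (32, 40) again — its k=1 value — and the period has length 8.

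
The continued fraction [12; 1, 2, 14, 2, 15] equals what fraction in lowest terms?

17465/1378

Using pₖ = aₖpₖ₋₁ + pₖ₋₂ and qₖ = aₖqₖ₋₁ + qₖ₋₂:
  k=0: a=12, p=12, q=1
  k=1: a=1, p=13, q=1
  k=2: a=2, p=38, q=3
  k=3: a=14, p=545, q=43
  k=4: a=2, p=1128, q=89
  k=5: a=15, p=17465, q=1378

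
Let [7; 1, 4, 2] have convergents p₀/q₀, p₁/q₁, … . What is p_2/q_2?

Using pₖ = aₖpₖ₋₁ + pₖ₋₂, qₖ = aₖqₖ₋₁ + qₖ₋₂ (with p₋₁=1, p₋₂=0, q₋₁=0, q₋₂=1):
  k=0: a=7, p=7, q=1
  k=1: a=1, p=8, q=1
  k=2: a=4, p=39, q=5

39/5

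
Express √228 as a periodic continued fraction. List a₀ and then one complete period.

[15; 10, 30]

a₀ = ⌊√228⌋ = 15.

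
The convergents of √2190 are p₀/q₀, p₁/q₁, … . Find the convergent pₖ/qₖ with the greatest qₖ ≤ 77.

3463/74

√2190 = [46; 1, 3, 1, 14, 1, 3, 1, 92, …] (period length 8).
Convergents:
  p_0/q_0 = 46/1
  p_1/q_1 = 47/1
  p_2/q_2 = 187/4
  p_3/q_3 = 234/5
  p_4/q_4 = 3463/74
  p_5/q_5 = 3697/79
q_4 = 74 ≤ 77 < 79 = q_5, so the answer is 3463/74.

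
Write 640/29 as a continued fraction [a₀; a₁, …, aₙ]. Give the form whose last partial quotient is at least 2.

[22; 14, 2]

640 = 22*29 + 2
29 = 14*2 + 1
2 = 2*1 + 0  (stop)
So 640/29 = [22; 14, 2].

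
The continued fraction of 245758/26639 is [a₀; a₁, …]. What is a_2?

2

245758 = 9·26639 + 6007   →  a_0 = 9
26639 = 4·6007 + 2611   →  a_1 = 4
6007 = 2·2611 + 785   →  a_2 = 2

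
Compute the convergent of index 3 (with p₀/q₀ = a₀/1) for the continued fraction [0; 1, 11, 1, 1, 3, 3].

Using pₖ = aₖpₖ₋₁ + pₖ₋₂, qₖ = aₖqₖ₋₁ + qₖ₋₂ (with p₋₁=1, p₋₂=0, q₋₁=0, q₋₂=1):
  k=0: a=0, p=0, q=1
  k=1: a=1, p=1, q=1
  k=2: a=11, p=11, q=12
  k=3: a=1, p=12, q=13

12/13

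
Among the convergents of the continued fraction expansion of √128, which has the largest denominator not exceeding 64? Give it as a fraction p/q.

577/51

√128 = [11; 3, 5, 3, 22, …] (period length 4).
Convergents:
  p_0/q_0 = 11/1
  p_1/q_1 = 34/3
  p_2/q_2 = 181/16
  p_3/q_3 = 577/51
  p_4/q_4 = 12875/1138
q_3 = 51 ≤ 64 < 1138 = q_4, so the answer is 577/51.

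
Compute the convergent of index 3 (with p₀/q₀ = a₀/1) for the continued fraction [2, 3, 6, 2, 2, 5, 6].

95/41

Using pₖ = aₖpₖ₋₁ + pₖ₋₂, qₖ = aₖqₖ₋₁ + qₖ₋₂ (with p₋₁=1, p₋₂=0, q₋₁=0, q₋₂=1):
  k=0: a=2, p=2, q=1
  k=1: a=3, p=7, q=3
  k=2: a=6, p=44, q=19
  k=3: a=2, p=95, q=41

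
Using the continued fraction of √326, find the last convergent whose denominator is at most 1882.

11718/649

√326 = [18; 18, 36, …] (period length 2).
Convergents:
  p_0/q_0 = 18/1
  p_1/q_1 = 325/18
  p_2/q_2 = 11718/649
  p_3/q_3 = 211249/11700
q_2 = 649 ≤ 1882 < 11700 = q_3, so the answer is 11718/649.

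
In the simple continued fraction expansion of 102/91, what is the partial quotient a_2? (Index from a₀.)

3

102 = 1·91 + 11   →  a_0 = 1
91 = 8·11 + 3   →  a_1 = 8
11 = 3·3 + 2   →  a_2 = 3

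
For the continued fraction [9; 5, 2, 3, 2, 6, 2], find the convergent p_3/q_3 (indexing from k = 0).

Using pₖ = aₖpₖ₋₁ + pₖ₋₂, qₖ = aₖqₖ₋₁ + qₖ₋₂ (with p₋₁=1, p₋₂=0, q₋₁=0, q₋₂=1):
  k=0: a=9, p=9, q=1
  k=1: a=5, p=46, q=5
  k=2: a=2, p=101, q=11
  k=3: a=3, p=349, q=38

349/38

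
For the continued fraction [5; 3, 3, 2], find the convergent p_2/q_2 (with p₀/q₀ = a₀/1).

Using pₖ = aₖpₖ₋₁ + pₖ₋₂, qₖ = aₖqₖ₋₁ + qₖ₋₂ (with p₋₁=1, p₋₂=0, q₋₁=0, q₋₂=1):
  k=0: a=5, p=5, q=1
  k=1: a=3, p=16, q=3
  k=2: a=3, p=53, q=10

53/10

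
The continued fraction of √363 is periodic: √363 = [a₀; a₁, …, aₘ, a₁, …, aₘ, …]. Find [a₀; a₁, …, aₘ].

[19; 19, 38]

a₀ = ⌊√363⌋ = 19.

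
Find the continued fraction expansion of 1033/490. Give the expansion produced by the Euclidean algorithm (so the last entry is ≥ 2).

1033 = 2·490 + 53
490 = 9·53 + 13
53 = 4·13 + 1
13 = 13·1 + 0  (stop)
So 1033/490 = [2; 9, 4, 13].

[2; 9, 4, 13]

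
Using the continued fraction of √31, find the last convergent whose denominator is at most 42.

√31 = [5; 1, 1, 3, 5, 3, 1, 1, 10, …] (period length 8).
Convergents:
  p_0/q_0 = 5/1
  p_1/q_1 = 6/1
  p_2/q_2 = 11/2
  p_3/q_3 = 39/7
  p_4/q_4 = 206/37
  p_5/q_5 = 657/118
q_4 = 37 ≤ 42 < 118 = q_5, so the answer is 206/37.

206/37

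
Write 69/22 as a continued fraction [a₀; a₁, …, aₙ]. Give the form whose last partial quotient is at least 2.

[3; 7, 3]

69 = 3·22 + 3
22 = 7·3 + 1
3 = 3·1 + 0  (stop)
So 69/22 = [3; 7, 3].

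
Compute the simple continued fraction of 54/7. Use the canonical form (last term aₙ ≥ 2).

[7; 1, 2, 2]

54 = 7·7 + 5
7 = 1·5 + 2
5 = 2·2 + 1
2 = 2·1 + 0  (stop)
So 54/7 = [7; 1, 2, 2].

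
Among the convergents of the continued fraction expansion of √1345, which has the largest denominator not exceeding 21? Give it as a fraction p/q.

110/3

√1345 = [36; 1, 2, 14, 2, 1, 72, …] (period length 6).
Convergents:
  p_0/q_0 = 36/1
  p_1/q_1 = 37/1
  p_2/q_2 = 110/3
  p_3/q_3 = 1577/43
q_2 = 3 ≤ 21 < 43 = q_3, so the answer is 110/3.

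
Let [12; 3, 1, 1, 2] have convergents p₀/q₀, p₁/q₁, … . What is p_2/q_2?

Using pₖ = aₖpₖ₋₁ + pₖ₋₂, qₖ = aₖqₖ₋₁ + qₖ₋₂ (with p₋₁=1, p₋₂=0, q₋₁=0, q₋₂=1):
  k=0: a=12, p=12, q=1
  k=1: a=3, p=37, q=3
  k=2: a=1, p=49, q=4

49/4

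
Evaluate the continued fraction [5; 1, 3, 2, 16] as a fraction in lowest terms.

855/148

Fold from the inside: start with 16/1.
  2 + 1/16 = 33/16
  3 + 16/33 = 115/33
  1 + 33/115 = 148/115
  5 + 115/148 = 855/148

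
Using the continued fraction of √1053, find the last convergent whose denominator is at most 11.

292/9

√1053 = [32; 2, 4, 2, 64, …] (period length 4).
Convergents:
  p_0/q_0 = 32/1
  p_1/q_1 = 65/2
  p_2/q_2 = 292/9
  p_3/q_3 = 649/20
q_2 = 9 ≤ 11 < 20 = q_3, so the answer is 292/9.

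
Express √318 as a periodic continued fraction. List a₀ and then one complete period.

[17; 1, 4, 1, 34]

a₀ = ⌊√318⌋ = 17.
With m₀=0, d₀=1 and mₖ₊₁ = dₖaₖ − mₖ, dₖ₊₁ = (n − mₖ₊₁²)/dₖ, aₖ₊₁ = ⌊(a₀+mₖ₊₁)/dₖ₊₁⌋:
  k=1: m=17, d=29, a=1
  k=2: m=12, d=6, a=4
  k=3: m=12, d=29, a=1
  k=4: m=17, d=1, a=34
d=1 and a=2a₀=34 at k=4, so the next step gives (m, d) = (17, 29) again — its k=1 value — and the period has length 4.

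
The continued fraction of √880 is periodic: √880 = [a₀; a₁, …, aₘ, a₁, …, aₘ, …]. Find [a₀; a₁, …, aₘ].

a₀ = ⌊√880⌋ = 29.
With m₀=0, d₀=1 and mₖ₊₁ = dₖaₖ − mₖ, dₖ₊₁ = (n − mₖ₊₁²)/dₖ, aₖ₊₁ = ⌊(a₀+mₖ₊₁)/dₖ₊₁⌋:
  k=1: m=29, d=39, a=1
  k=2: m=10, d=20, a=1
  k=3: m=10, d=39, a=1
  k=4: m=29, d=1, a=58
d=1 and a=2a₀=58 at k=4, so the next step gives (m, d) = (29, 39) again — its k=1 value — and the period has length 4.

[29; 1, 1, 1, 58]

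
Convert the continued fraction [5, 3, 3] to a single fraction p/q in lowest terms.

Using pₖ = aₖpₖ₋₁ + pₖ₋₂ and qₖ = aₖqₖ₋₁ + qₖ₋₂:
  k=0: a=5, p=5, q=1
  k=1: a=3, p=16, q=3
  k=2: a=3, p=53, q=10

53/10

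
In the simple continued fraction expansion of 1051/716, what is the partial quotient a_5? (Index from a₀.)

1051 = 1·716 + 335   →  a_0 = 1
716 = 2·335 + 46   →  a_1 = 2
335 = 7·46 + 13   →  a_2 = 7
46 = 3·13 + 7   →  a_3 = 3
13 = 1·7 + 6   →  a_4 = 1
7 = 1·6 + 1   →  a_5 = 1

1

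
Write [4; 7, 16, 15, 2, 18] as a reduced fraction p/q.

Using pₖ = aₖpₖ₋₁ + pₖ₋₂ and qₖ = aₖqₖ₋₁ + qₖ₋₂:
  k=0: a=4, p=4, q=1
  k=1: a=7, p=29, q=7
  k=2: a=16, p=468, q=113
  k=3: a=15, p=7049, q=1702
  k=4: a=2, p=14566, q=3517
  k=5: a=18, p=269237, q=65008

269237/65008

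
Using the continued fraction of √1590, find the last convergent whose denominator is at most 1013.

√1590 = [39; 1, 6, 1, 78, …] (period length 4).
Convergents:
  p_0/q_0 = 39/1
  p_1/q_1 = 40/1
  p_2/q_2 = 279/7
  p_3/q_3 = 319/8
  p_4/q_4 = 25161/631
  p_5/q_5 = 25480/639
  p_6/q_6 = 178041/4465
q_5 = 639 ≤ 1013 < 4465 = q_6, so the answer is 25480/639.

25480/639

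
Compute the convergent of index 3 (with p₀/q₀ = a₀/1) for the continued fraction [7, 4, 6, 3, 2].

572/79

Using pₖ = aₖpₖ₋₁ + pₖ₋₂, qₖ = aₖqₖ₋₁ + qₖ₋₂ (with p₋₁=1, p₋₂=0, q₋₁=0, q₋₂=1):
  k=0: a=7, p=7, q=1
  k=1: a=4, p=29, q=4
  k=2: a=6, p=181, q=25
  k=3: a=3, p=572, q=79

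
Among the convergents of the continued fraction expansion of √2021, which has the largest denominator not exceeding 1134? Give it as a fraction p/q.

√2021 = [44; 1, 21, 2, 21, 1, 88, …] (period length 6).
Convergents:
  p_0/q_0 = 44/1
  p_1/q_1 = 45/1
  p_2/q_2 = 989/22
  p_3/q_3 = 2023/45
  p_4/q_4 = 43472/967
  p_5/q_5 = 45495/1012
  p_6/q_6 = 4047032/90023
q_5 = 1012 ≤ 1134 < 90023 = q_6, so the answer is 45495/1012.

45495/1012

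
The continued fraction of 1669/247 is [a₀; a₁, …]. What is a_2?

3

1669 = 6·247 + 187   →  a_0 = 6
247 = 1·187 + 60   →  a_1 = 1
187 = 3·60 + 7   →  a_2 = 3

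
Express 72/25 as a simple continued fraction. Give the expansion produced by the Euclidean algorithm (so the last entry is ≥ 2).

[2; 1, 7, 3]

72 = 2*25 + 22
25 = 1*22 + 3
22 = 7*3 + 1
3 = 3*1 + 0  (stop)
So 72/25 = [2; 1, 7, 3].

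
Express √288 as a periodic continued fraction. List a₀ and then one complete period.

[16; 1, 32]

a₀ = ⌊√288⌋ = 16.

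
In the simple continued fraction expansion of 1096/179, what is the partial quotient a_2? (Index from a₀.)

1096 = 6·179 + 22   →  a_0 = 6
179 = 8·22 + 3   →  a_1 = 8
22 = 7·3 + 1   →  a_2 = 7

7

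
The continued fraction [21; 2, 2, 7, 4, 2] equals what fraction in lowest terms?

7342/343

Using pₖ = aₖpₖ₋₁ + pₖ₋₂ and qₖ = aₖqₖ₋₁ + qₖ₋₂:
  k=0: a=21, p=21, q=1
  k=1: a=2, p=43, q=2
  k=2: a=2, p=107, q=5
  k=3: a=7, p=792, q=37
  k=4: a=4, p=3275, q=153
  k=5: a=2, p=7342, q=343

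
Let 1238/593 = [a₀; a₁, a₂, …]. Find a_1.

1238 = 2·593 + 52   →  a_0 = 2
593 = 11·52 + 21   →  a_1 = 11

11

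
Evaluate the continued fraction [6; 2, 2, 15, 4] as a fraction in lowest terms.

2004/313

Using pₖ = aₖpₖ₋₁ + pₖ₋₂ and qₖ = aₖqₖ₋₁ + qₖ₋₂:
  k=0: a=6, p=6, q=1
  k=1: a=2, p=13, q=2
  k=2: a=2, p=32, q=5
  k=3: a=15, p=493, q=77
  k=4: a=4, p=2004, q=313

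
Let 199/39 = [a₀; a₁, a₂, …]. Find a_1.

199 = 5·39 + 4   →  a_0 = 5
39 = 9·4 + 3   →  a_1 = 9

9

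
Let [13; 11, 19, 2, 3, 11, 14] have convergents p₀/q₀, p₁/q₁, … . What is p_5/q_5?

Using pₖ = aₖpₖ₋₁ + pₖ₋₂, qₖ = aₖqₖ₋₁ + qₖ₋₂ (with p₋₁=1, p₋₂=0, q₋₁=0, q₋₂=1):
  k=0: a=13, p=13, q=1
  k=1: a=11, p=144, q=11
  k=2: a=19, p=2749, q=210
  k=3: a=2, p=5642, q=431
  k=4: a=3, p=19675, q=1503
  k=5: a=11, p=222067, q=16964

222067/16964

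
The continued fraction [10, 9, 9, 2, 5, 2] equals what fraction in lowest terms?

Using pₖ = aₖpₖ₋₁ + pₖ₋₂ and qₖ = aₖqₖ₋₁ + qₖ₋₂:
  k=0: a=10, p=10, q=1
  k=1: a=9, p=91, q=9
  k=2: a=9, p=829, q=82
  k=3: a=2, p=1749, q=173
  k=4: a=5, p=9574, q=947
  k=5: a=2, p=20897, q=2067

20897/2067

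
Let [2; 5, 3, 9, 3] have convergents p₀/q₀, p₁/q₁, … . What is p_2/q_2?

Using pₖ = aₖpₖ₋₁ + pₖ₋₂, qₖ = aₖqₖ₋₁ + qₖ₋₂ (with p₋₁=1, p₋₂=0, q₋₁=0, q₋₂=1):
  k=0: a=2, p=2, q=1
  k=1: a=5, p=11, q=5
  k=2: a=3, p=35, q=16

35/16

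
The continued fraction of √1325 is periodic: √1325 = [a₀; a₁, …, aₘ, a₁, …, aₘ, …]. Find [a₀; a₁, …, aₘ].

[36; 2, 2, 72]

a₀ = ⌊√1325⌋ = 36.
With m₀=0, d₀=1 and mₖ₊₁ = dₖaₖ − mₖ, dₖ₊₁ = (n − mₖ₊₁²)/dₖ, aₖ₊₁ = ⌊(a₀+mₖ₊₁)/dₖ₊₁⌋:
  k=1: m=36, d=29, a=2
  k=2: m=22, d=29, a=2
  k=3: m=36, d=1, a=72
d=1 and a=2a₀=72 at k=3, so the next step gives (m, d) = (36, 29) again — its k=1 value — and the period has length 3.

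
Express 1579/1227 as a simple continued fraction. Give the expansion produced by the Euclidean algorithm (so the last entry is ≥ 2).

1579 = 1×1227 + 352
1227 = 3×352 + 171
352 = 2×171 + 10
171 = 17×10 + 1
10 = 10×1 + 0  (stop)
So 1579/1227 = [1; 3, 2, 17, 10].

[1; 3, 2, 17, 10]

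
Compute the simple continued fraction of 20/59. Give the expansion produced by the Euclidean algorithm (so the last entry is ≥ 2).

20 = 0×59 + 20
59 = 2×20 + 19
20 = 1×19 + 1
19 = 19×1 + 0  (stop)
So 20/59 = [0; 2, 1, 19].

[0; 2, 1, 19]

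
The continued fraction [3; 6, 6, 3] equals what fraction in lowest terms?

370/117

Fold from the inside: start with 3/1.
  6 + 1/3 = 19/3
  6 + 3/19 = 117/19
  3 + 19/117 = 370/117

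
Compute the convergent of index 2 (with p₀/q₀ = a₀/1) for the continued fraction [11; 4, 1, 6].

56/5

Using pₖ = aₖpₖ₋₁ + pₖ₋₂, qₖ = aₖqₖ₋₁ + qₖ₋₂ (with p₋₁=1, p₋₂=0, q₋₁=0, q₋₂=1):
  k=0: a=11, p=11, q=1
  k=1: a=4, p=45, q=4
  k=2: a=1, p=56, q=5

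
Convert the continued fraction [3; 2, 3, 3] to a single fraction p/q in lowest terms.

79/23

Fold from the inside: start with 3/1.
  3 + 1/3 = 10/3
  2 + 3/10 = 23/10
  3 + 10/23 = 79/23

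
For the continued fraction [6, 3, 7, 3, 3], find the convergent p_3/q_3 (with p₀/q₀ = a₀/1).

436/69

Using pₖ = aₖpₖ₋₁ + pₖ₋₂, qₖ = aₖqₖ₋₁ + qₖ₋₂ (with p₋₁=1, p₋₂=0, q₋₁=0, q₋₂=1):
  k=0: a=6, p=6, q=1
  k=1: a=3, p=19, q=3
  k=2: a=7, p=139, q=22
  k=3: a=3, p=436, q=69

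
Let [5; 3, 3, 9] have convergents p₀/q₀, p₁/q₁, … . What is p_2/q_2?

53/10

Using pₖ = aₖpₖ₋₁ + pₖ₋₂, qₖ = aₖqₖ₋₁ + qₖ₋₂ (with p₋₁=1, p₋₂=0, q₋₁=0, q₋₂=1):
  k=0: a=5, p=5, q=1
  k=1: a=3, p=16, q=3
  k=2: a=3, p=53, q=10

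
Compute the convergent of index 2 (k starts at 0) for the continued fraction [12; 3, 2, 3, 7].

Using pₖ = aₖpₖ₋₁ + pₖ₋₂, qₖ = aₖqₖ₋₁ + qₖ₋₂ (with p₋₁=1, p₋₂=0, q₋₁=0, q₋₂=1):
  k=0: a=12, p=12, q=1
  k=1: a=3, p=37, q=3
  k=2: a=2, p=86, q=7

86/7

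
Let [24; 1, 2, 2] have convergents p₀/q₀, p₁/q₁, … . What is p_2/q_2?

74/3

Using pₖ = aₖpₖ₋₁ + pₖ₋₂, qₖ = aₖqₖ₋₁ + qₖ₋₂ (with p₋₁=1, p₋₂=0, q₋₁=0, q₋₂=1):
  k=0: a=24, p=24, q=1
  k=1: a=1, p=25, q=1
  k=2: a=2, p=74, q=3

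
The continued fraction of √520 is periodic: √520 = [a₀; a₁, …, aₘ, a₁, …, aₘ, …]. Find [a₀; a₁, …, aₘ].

[22; 1, 4, 11, 4, 1, 44]

a₀ = ⌊√520⌋ = 22.
With m₀=0, d₀=1 and mₖ₊₁ = dₖaₖ − mₖ, dₖ₊₁ = (n − mₖ₊₁²)/dₖ, aₖ₊₁ = ⌊(a₀+mₖ₊₁)/dₖ₊₁⌋:
  k=1: m=22, d=36, a=1
  k=2: m=14, d=9, a=4
  k=3: m=22, d=4, a=11
  k=4: m=22, d=9, a=4
  k=5: m=14, d=36, a=1
  k=6: m=22, d=1, a=44
d=1 and a=2a₀=44 at k=6, so the next step gives (m, d) = (22, 36) again — its k=1 value — and the period has length 6.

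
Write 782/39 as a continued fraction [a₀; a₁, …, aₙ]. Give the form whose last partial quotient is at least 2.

782 = 20*39 + 2
39 = 19*2 + 1
2 = 2*1 + 0  (stop)
So 782/39 = [20; 19, 2].

[20; 19, 2]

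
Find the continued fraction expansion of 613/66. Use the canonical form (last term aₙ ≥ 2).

[9; 3, 2, 9]

613 = 9·66 + 19
66 = 3·19 + 9
19 = 2·9 + 1
9 = 9·1 + 0  (stop)
So 613/66 = [9; 3, 2, 9].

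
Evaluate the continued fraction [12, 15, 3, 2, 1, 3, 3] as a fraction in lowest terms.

22333/1851

Using pₖ = aₖpₖ₋₁ + pₖ₋₂ and qₖ = aₖqₖ₋₁ + qₖ₋₂:
  k=0: a=12, p=12, q=1
  k=1: a=15, p=181, q=15
  k=2: a=3, p=555, q=46
  k=3: a=2, p=1291, q=107
  k=4: a=1, p=1846, q=153
  k=5: a=3, p=6829, q=566
  k=6: a=3, p=22333, q=1851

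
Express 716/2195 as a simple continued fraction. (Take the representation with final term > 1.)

[0; 3, 15, 4, 3, 1, 2]

716 = 0·2195 + 716
2195 = 3·716 + 47
716 = 15·47 + 11
47 = 4·11 + 3
11 = 3·3 + 2
3 = 1·2 + 1
2 = 2·1 + 0  (stop)
So 716/2195 = [0; 3, 15, 4, 3, 1, 2].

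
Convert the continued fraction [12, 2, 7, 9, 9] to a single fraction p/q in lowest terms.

Fold from the inside: start with 9/1.
  9 + 1/9 = 82/9
  7 + 9/82 = 583/82
  2 + 82/583 = 1248/583
  12 + 583/1248 = 15559/1248

15559/1248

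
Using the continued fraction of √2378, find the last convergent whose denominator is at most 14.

√2378 = [48; 1, 3, 3, 1, 96, …] (period length 5).
Convergents:
  p_0/q_0 = 48/1
  p_1/q_1 = 49/1
  p_2/q_2 = 195/4
  p_3/q_3 = 634/13
  p_4/q_4 = 829/17
q_3 = 13 ≤ 14 < 17 = q_4, so the answer is 634/13.

634/13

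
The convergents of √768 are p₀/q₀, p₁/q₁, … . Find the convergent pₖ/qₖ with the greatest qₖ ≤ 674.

√768 = [27; 1, 2, 2, 13, 2, 2, 1, 54, …] (period length 8).
Convergents:
  p_0/q_0 = 27/1
  p_1/q_1 = 28/1
  p_2/q_2 = 83/3
  p_3/q_3 = 194/7
  p_4/q_4 = 2605/94
  p_5/q_5 = 5404/195
  p_6/q_6 = 13413/484
  p_7/q_7 = 18817/679
q_6 = 484 ≤ 674 < 679 = q_7, so the answer is 13413/484.

13413/484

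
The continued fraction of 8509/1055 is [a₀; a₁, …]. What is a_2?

3

8509 = 8·1055 + 69   →  a_0 = 8
1055 = 15·69 + 20   →  a_1 = 15
69 = 3·20 + 9   →  a_2 = 3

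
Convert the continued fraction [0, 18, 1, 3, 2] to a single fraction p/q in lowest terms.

Using pₖ = aₖpₖ₋₁ + pₖ₋₂ and qₖ = aₖqₖ₋₁ + qₖ₋₂:
  k=0: a=0, p=0, q=1
  k=1: a=18, p=1, q=18
  k=2: a=1, p=1, q=19
  k=3: a=3, p=4, q=75
  k=4: a=2, p=9, q=169

9/169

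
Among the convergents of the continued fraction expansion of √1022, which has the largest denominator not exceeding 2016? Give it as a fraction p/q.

√1022 = [31; 1, 30, 1, 62, …] (period length 4).
Convergents:
  p_0/q_0 = 31/1
  p_1/q_1 = 32/1
  p_2/q_2 = 991/31
  p_3/q_3 = 1023/32
  p_4/q_4 = 64417/2015
  p_5/q_5 = 65440/2047
q_4 = 2015 ≤ 2016 < 2047 = q_5, so the answer is 64417/2015.

64417/2015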